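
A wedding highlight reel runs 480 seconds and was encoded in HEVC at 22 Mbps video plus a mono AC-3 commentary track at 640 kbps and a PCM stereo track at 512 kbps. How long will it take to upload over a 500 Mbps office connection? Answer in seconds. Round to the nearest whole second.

Audio total: 640 + 512 = 1152 kbps = 1.152 Mbps.
Total bitrate: 23.152 Mbps.
File: 23.152 Mbps × 480 s = 11113.0 Mb.
At 500 Mbps: 11113.0 / 500 = 22.2 s ≈ 22.2 seconds.

22 seconds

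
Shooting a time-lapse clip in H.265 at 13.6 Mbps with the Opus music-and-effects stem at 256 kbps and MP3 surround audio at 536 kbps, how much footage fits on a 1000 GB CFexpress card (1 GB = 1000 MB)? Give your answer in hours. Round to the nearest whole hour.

Audio total: 256 + 536 = 792 kbps = 0.792 Mbps.
Total bitrate: 13.6 + 0.792 = 14.392 Mbps.
Capacity: 1000 GB = 8,000,000 Mb.
Recording time: 8,000,000 / 14.392 = 555,864 s ≈ 154 hours.

154 hours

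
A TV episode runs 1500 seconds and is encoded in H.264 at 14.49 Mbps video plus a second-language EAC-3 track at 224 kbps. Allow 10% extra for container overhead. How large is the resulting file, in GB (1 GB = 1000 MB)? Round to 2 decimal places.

Audio: 224 kbps = 0.224 Mbps.
Total bitrate: 14.49 + 0.224 = 14.714 Mbps.
Stream data: 14.714 Mbps × 1500 s = 22071.0 Mb.
With 10% container overhead: ×1.10.
24,278 Mb ÷ 8 = 3,035 MB → 3.035 GB.

3.03 GB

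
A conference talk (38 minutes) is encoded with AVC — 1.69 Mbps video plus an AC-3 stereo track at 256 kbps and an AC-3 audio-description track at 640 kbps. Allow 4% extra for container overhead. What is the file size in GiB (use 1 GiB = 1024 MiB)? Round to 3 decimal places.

38 min = 2280 s
Audio total: 256 + 640 = 896 kbps = 0.896 Mbps.
Total bitrate: 1.69 + 0.896 = 2.586 Mbps.
Stream data: 2.586 Mbps × 2280 s = 5896.1 Mb.
With 4% container overhead: ×1.04.
6,132 Mb = 766,490,400 bytes ÷ 1,073,741,824 = 0.7138 GiB.

0.714 GiB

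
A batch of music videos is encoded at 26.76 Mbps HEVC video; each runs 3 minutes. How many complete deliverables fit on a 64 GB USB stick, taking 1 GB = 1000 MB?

3 min = 180 s
Per item: 26.760 Mbps × 180 s = 4,817 Mb = 602.1 MB.
Capacity: 64 GB = 512,000 Mb; 106.29 items → 106 complete.

106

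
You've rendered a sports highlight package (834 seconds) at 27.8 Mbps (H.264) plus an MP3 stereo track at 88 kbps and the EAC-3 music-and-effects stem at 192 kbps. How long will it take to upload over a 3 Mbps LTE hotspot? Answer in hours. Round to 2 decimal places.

Audio total: 88 + 192 = 280 kbps = 0.280 Mbps.
Total bitrate: 28.080 Mbps.
File: 28.080 Mbps × 834 s = 23418.7 Mb.
At 3 Mbps: 23418.7 / 3 = 7806.2 s ≈ 2.17 hours.

2.17 hours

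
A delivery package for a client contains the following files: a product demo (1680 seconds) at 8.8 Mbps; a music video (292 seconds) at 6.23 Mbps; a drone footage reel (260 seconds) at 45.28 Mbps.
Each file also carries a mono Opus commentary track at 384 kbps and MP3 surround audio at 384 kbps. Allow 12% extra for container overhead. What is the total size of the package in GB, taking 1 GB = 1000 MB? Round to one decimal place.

4.2 GB

Audio total: 384 + 384 = 768 kbps = 0.768 Mbps.
product demo: 9.568 Mbps × 1680 s × 1.12 = 18003.1 Mb
music video: 6.998 Mbps × 292 s × 1.12 = 2288.6 Mb
drone footage reel: 46.048 Mbps × 260 s × 1.12 = 13409.2 Mb
Total: 33701.0 Mb = 4212.6 MB.
= 4.213 GB.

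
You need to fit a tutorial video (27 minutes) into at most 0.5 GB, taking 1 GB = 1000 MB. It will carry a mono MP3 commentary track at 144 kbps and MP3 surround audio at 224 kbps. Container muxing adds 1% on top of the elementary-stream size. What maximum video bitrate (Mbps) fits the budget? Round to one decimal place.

Budget: 0.5 GB = 4000.0 Mb.
Stream payload after overhead: 4000.0 / 1.01 = 3960.4 Mb.
27 min = 1620 s
Total bitrate budget: 3960.4 Mb / 1620 s = 2.445 Mbps.
Audio total: 144 + 224 = 368 kbps = 0.368 Mbps.
Video: 2.445 − 0.368 = 2.077 Mbps.

2.1 Mbps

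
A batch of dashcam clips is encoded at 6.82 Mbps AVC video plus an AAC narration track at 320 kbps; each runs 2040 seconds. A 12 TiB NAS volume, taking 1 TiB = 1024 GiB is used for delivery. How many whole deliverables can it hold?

Audio: 320 kbps = 0.320 Mbps.
Total bitrate: 7.140 Mbps.
Per item: 7.140 Mbps × 2040 s = 14,566 Mb = 1,821 MB.
Capacity: 12 TiB = 105,553,116 Mb; 7246.74 items → 7246 complete.

7246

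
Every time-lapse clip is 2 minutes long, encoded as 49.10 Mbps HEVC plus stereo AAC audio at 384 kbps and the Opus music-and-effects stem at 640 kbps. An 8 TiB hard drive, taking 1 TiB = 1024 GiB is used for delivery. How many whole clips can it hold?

11699

2 min = 120 s
Audio total: 384 + 640 = 1024 kbps = 1.024 Mbps.
Total bitrate: 50.124 Mbps.
Per item: 50.124 Mbps × 120 s = 6,015 Mb = 751.9 MB.
Capacity: 8 TiB = 70,368,744 Mb; 11699.11 items → 11699 complete.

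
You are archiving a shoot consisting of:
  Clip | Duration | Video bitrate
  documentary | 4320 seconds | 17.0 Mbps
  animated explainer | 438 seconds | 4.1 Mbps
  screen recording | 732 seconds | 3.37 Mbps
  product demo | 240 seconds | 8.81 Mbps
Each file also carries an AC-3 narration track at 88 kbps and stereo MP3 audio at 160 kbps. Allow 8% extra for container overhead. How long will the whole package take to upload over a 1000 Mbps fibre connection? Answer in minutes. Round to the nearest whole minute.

1 minutes

Audio total: 88 + 160 = 248 kbps = 0.248 Mbps.
documentary: 17.248 Mbps × 4320 s × 1.08 = 80472.3 Mb
animated explainer: 4.348 Mbps × 438 s × 1.08 = 2056.8 Mb
screen recording: 3.618 Mbps × 732 s × 1.08 = 2860.2 Mb
product demo: 9.058 Mbps × 240 s × 1.08 = 2347.8 Mb
Total: 87737.1 Mb = 10967.1 MB.
At 1000 Mbps: 87737.1 / 1000 = 88 s ≈ 1.46 minutes.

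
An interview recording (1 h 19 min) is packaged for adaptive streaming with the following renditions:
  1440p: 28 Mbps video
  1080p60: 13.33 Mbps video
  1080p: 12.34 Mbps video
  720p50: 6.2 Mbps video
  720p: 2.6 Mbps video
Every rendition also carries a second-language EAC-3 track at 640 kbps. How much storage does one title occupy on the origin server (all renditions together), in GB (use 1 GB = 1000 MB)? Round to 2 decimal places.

1 h 19 min = 79 min = 4740 s
Audio: 640 kbps = 0.640 Mbps.
Sum of rendition bitrates: (28+0.640) + (13.33+0.640) + (12.34+0.640) + (6.2+0.640) + (2.6+0.640) = 65.670 Mbps.
× 4740 s = 311,276 Mb = 38,909 MB = 38.91 GB.

38.91 GB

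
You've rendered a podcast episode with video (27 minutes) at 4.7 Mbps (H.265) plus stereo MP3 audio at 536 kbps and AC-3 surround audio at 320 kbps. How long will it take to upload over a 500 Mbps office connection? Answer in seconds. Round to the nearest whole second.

27 min = 1620 s
Audio total: 536 + 320 = 856 kbps = 0.856 Mbps.
Total bitrate: 5.556 Mbps.
File: 5.556 Mbps × 1620 s = 9000.7 Mb.
At 500 Mbps: 9000.7 / 500 = 18.0 s ≈ 18 seconds.

18 seconds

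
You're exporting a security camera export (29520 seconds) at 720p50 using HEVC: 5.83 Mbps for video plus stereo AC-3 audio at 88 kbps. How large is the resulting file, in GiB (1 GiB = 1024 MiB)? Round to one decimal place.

Audio: 88 kbps = 0.088 Mbps.
Total bitrate: 5.83 + 0.088 = 5.918 Mbps.
Stream data: 5.918 Mbps × 29520 s = 174699.4 Mb.
174,699 Mb = 21,837,420,000 bytes ÷ 1,073,741,824 = 20.34 GiB.

20.3 GiB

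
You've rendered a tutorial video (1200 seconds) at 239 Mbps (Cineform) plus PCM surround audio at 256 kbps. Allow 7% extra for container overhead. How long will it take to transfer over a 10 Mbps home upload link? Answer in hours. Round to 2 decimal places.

Audio: 256 kbps = 0.256 Mbps.
Total bitrate: 239.256 Mbps.
File: 239.256 Mbps × 1200 s = 287107.2 Mb.
With 7% container overhead: ×1.07. → 307204.7 Mb.
At 10 Mbps: 307204.7 / 10 = 30720.5 s ≈ 8.53 hours.

8.53 hours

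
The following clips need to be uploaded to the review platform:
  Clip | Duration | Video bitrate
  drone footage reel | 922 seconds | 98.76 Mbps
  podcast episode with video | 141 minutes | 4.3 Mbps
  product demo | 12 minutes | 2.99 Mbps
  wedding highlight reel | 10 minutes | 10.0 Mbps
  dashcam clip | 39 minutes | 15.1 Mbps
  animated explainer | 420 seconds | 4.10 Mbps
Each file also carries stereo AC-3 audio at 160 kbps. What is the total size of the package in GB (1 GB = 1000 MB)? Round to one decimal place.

21.8 GB

Audio: 160 kbps = 0.160 Mbps.
drone footage reel: 98.920 Mbps × 922 s = 91204.2 Mb
podcast episode with video: 4.460 Mbps × 8460 s = 37731.6 Mb
product demo: 3.150 Mbps × 720 s = 2268.0 Mb
wedding highlight reel: 10.160 Mbps × 600 s = 6096.0 Mb
dashcam clip: 15.260 Mbps × 2340 s = 35708.4 Mb
animated explainer: 4.260 Mbps × 420 s = 1789.2 Mb
Total: 174797.4 Mb = 21849.7 MB.
= 21.85 GB.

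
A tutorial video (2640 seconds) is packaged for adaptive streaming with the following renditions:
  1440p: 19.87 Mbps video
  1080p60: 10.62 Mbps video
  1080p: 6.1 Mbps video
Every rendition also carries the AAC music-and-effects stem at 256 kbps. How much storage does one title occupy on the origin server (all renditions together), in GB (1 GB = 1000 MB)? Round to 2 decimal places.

Audio: 256 kbps = 0.256 Mbps.
Sum of rendition bitrates: (19.87+0.256) + (10.62+0.256) + (6.1+0.256) = 37.358 Mbps.
× 2640 s = 98,625 Mb = 12,328 MB = 12.33 GB.

12.33 GB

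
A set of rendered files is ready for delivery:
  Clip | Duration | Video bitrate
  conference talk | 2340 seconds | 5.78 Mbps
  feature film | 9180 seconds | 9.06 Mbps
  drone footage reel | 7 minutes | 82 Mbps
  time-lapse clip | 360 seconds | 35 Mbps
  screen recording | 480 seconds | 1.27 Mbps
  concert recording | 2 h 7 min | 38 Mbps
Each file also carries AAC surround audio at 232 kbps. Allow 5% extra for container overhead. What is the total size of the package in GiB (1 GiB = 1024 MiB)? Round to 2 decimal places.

53.62 GiB

Audio: 232 kbps = 0.232 Mbps.
conference talk: 6.012 Mbps × 2340 s × 1.05 = 14771.5 Mb
feature film: 9.292 Mbps × 9180 s × 1.05 = 89565.6 Mb
drone footage reel: 82.232 Mbps × 420 s × 1.05 = 36264.3 Mb
time-lapse clip: 35.232 Mbps × 360 s × 1.05 = 13317.7 Mb
screen recording: 1.502 Mbps × 480 s × 1.05 = 757.0 Mb
concert recording: 38.232 Mbps × 7620 s × 1.05 = 305894.2 Mb
Total: 460570.3 Mb = 57571.3 MB.
= 53.62 GiB.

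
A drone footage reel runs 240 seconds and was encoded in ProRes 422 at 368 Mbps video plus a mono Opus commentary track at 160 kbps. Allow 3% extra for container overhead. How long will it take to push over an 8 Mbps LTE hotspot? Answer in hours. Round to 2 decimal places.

3.16 hours

Audio: 160 kbps = 0.160 Mbps.
Total bitrate: 368.160 Mbps.
File: 368.160 Mbps × 240 s = 88358.4 Mb.
With 3% container overhead: ×1.03. → 91009.2 Mb.
At 8 Mbps: 91009.2 / 8 = 11376.1 s ≈ 3.16 hours.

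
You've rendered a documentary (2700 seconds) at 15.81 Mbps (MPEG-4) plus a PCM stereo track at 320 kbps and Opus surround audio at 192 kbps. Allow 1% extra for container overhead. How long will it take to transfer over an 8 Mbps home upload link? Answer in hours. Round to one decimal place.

Audio total: 320 + 192 = 512 kbps = 0.512 Mbps.
Total bitrate: 16.322 Mbps.
File: 16.322 Mbps × 2700 s = 44069.4 Mb.
With 1% container overhead: ×1.01. → 44510.1 Mb.
At 8 Mbps: 44510.1 / 8 = 5563.8 s ≈ 1.55 hours.

1.5 hours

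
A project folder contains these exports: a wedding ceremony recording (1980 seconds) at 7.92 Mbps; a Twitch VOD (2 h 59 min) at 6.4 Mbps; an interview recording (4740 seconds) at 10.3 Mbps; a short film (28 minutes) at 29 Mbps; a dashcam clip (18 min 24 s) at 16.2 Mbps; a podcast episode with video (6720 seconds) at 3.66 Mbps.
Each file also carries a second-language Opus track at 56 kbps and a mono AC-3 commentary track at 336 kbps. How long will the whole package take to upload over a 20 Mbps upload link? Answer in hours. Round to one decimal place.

3.3 hours

Audio total: 56 + 336 = 392 kbps = 0.392 Mbps.
wedding ceremony recording: 8.312 Mbps × 1980 s = 16457.8 Mb
Twitch VOD: 6.792 Mbps × 10740 s = 72946.1 Mb
interview recording: 10.692 Mbps × 4740 s = 50680.1 Mb
short film: 29.392 Mbps × 1680 s = 49378.6 Mb
dashcam clip: 16.592 Mbps × 1104 s = 18317.6 Mb
podcast episode with video: 4.052 Mbps × 6720 s = 27229.4 Mb
Total: 235009.5 Mb = 29376.2 MB.
At 20 Mbps: 235009.5 / 20 = 11750 s ≈ 3.26 hours.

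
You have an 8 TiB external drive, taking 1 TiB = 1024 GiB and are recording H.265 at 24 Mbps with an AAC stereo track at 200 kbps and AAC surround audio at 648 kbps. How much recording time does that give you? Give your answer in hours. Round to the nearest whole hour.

Audio total: 200 + 648 = 848 kbps = 0.848 Mbps.
Total bitrate: 24 + 0.848 = 24.848 Mbps.
Capacity: 8 TiB = 70,368,744 Mb.
Recording time: 70,368,744 / 24.848 = 2,831,968 s ≈ 787 hours.

787 hours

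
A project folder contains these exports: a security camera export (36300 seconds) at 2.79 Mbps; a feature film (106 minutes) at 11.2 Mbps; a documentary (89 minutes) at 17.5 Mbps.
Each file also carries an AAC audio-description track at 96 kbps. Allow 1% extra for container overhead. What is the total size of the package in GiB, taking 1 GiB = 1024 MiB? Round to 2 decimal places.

Audio: 96 kbps = 0.096 Mbps.
security camera export: 2.886 Mbps × 36300 s × 1.01 = 105809.4 Mb
feature film: 11.296 Mbps × 6360 s × 1.01 = 72561.0 Mb
documentary: 17.596 Mbps × 5340 s × 1.01 = 94902.3 Mb
Total: 273272.7 Mb = 34159.1 MB.
= 31.81 GiB.

31.81 GiB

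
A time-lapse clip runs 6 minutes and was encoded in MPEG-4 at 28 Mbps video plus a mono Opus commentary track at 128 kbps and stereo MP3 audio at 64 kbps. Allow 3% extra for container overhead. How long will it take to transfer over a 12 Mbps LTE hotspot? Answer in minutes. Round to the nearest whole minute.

15 minutes

6 min = 360 s
Audio total: 128 + 64 = 192 kbps = 0.192 Mbps.
Total bitrate: 28.192 Mbps.
File: 28.192 Mbps × 360 s = 10149.1 Mb.
With 3% container overhead: ×1.03. → 10453.6 Mb.
At 12 Mbps: 10453.6 / 12 = 871.1 s ≈ 14.5 minutes.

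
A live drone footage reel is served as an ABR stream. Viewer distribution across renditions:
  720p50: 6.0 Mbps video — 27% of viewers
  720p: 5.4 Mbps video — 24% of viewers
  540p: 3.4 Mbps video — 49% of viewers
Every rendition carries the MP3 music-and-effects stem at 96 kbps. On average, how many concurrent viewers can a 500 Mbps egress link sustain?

Audio: 96 kbps = 0.096 Mbps.
Average per-viewer bitrate: 0.27×6.096 + 0.24×5.496 + 0.49×3.496 = 4.678 Mbps.
500 Mbps = 500.0 Mbps; 500.0 / 4.678 = 106.88 → 106.

106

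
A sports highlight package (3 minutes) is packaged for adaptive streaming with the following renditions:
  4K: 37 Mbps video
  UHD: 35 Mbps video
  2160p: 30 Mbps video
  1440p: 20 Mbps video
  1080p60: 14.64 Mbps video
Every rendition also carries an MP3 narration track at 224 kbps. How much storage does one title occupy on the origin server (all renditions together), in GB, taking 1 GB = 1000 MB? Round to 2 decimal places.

3 min = 180 s
Audio: 224 kbps = 0.224 Mbps.
Sum of rendition bitrates: (37+0.224) + (35+0.224) + (30+0.224) + (20+0.224) + (14.64+0.224) = 137.760 Mbps.
× 180 s = 24,797 Mb = 3,100 MB = 3.100 GB.

3.10 GB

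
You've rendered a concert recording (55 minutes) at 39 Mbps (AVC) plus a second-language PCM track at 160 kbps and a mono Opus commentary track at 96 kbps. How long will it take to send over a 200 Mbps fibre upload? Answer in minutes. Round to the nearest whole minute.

11 minutes

55 min = 3300 s
Audio total: 160 + 96 = 256 kbps = 0.256 Mbps.
Total bitrate: 39.256 Mbps.
File: 39.256 Mbps × 3300 s = 129544.8 Mb.
At 200 Mbps: 129544.8 / 200 = 647.7 s ≈ 10.8 minutes.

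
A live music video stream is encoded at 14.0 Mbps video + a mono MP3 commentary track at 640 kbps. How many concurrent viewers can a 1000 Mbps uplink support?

Audio: 640 kbps = 0.640 Mbps.
Per-viewer media rate: 14.640 Mbps.
1000 Mbps = 1,000 Mbps; 1,000 / 14.640 = 68.31 → 68 viewers.

68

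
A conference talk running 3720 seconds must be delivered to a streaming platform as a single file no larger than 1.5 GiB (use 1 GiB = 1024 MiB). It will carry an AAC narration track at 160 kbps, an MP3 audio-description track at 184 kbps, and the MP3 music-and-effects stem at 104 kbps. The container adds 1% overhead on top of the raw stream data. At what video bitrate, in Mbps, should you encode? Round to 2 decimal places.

Budget: 1.5 GiB = 12884.9 Mb.
Stream payload after overhead: 12884.9 / 1.01 = 12757.3 Mb.
Total bitrate budget: 12757.3 Mb / 3720 s = 3.429 Mbps.
Audio total: 160 + 184 + 104 = 448 kbps = 0.448 Mbps.
Video: 3.429 − 0.448 = 2.981 Mbps.

2.98 Mbps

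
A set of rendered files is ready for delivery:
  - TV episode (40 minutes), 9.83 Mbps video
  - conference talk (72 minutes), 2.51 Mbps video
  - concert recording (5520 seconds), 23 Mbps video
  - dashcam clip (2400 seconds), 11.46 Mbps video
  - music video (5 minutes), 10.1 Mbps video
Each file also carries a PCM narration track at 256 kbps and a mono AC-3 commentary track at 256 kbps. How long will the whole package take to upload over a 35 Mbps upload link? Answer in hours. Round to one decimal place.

1.6 hours

Audio total: 256 + 256 = 512 kbps = 0.512 Mbps.
TV episode: 10.342 Mbps × 2400 s = 24820.8 Mb
conference talk: 3.022 Mbps × 4320 s = 13055.0 Mb
concert recording: 23.512 Mbps × 5520 s = 129786.2 Mb
dashcam clip: 11.972 Mbps × 2400 s = 28732.8 Mb
music video: 10.612 Mbps × 300 s = 3183.6 Mb
Total: 199578.5 Mb = 24947.3 MB.
At 35 Mbps: 199578.5 / 35 = 5702 s ≈ 1.58 hours.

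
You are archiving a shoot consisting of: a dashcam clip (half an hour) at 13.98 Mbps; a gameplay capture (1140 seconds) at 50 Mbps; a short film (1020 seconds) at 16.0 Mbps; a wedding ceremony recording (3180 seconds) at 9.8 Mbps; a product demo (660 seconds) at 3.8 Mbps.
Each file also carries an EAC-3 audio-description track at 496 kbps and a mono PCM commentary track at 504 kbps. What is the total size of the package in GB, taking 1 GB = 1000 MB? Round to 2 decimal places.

Audio total: 496 + 504 = 1000 kbps = 1.000 Mbps.
dashcam clip: 14.980 Mbps × 1800 s = 26964.0 Mb
gameplay capture: 51.000 Mbps × 1140 s = 58140.0 Mb
short film: 17.000 Mbps × 1020 s = 17340.0 Mb
wedding ceremony recording: 10.800 Mbps × 3180 s = 34344.0 Mb
product demo: 4.800 Mbps × 660 s = 3168.0 Mb
Total: 139956.0 Mb = 17494.5 MB.
= 17.49 GB.

17.49 GB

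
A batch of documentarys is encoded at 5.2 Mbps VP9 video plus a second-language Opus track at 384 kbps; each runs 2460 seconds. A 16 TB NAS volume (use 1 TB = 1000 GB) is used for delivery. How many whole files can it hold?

9318

Audio: 384 kbps = 0.384 Mbps.
Total bitrate: 5.584 Mbps.
Per item: 5.584 Mbps × 2460 s = 13,737 Mb = 1,717 MB.
Capacity: 16 TB = 128,000,000 Mb; 9318.14 items → 9318 complete.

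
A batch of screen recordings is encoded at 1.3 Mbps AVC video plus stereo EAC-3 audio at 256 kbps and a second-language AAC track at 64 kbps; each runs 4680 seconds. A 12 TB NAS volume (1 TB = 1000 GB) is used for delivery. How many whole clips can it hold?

12662

Audio total: 256 + 64 = 320 kbps = 0.320 Mbps.
Total bitrate: 1.620 Mbps.
Per item: 1.620 Mbps × 4680 s = 7,582 Mb = 947.7 MB.
Capacity: 12 TB = 96,000,000 Mb; 12662.23 items → 12662 complete.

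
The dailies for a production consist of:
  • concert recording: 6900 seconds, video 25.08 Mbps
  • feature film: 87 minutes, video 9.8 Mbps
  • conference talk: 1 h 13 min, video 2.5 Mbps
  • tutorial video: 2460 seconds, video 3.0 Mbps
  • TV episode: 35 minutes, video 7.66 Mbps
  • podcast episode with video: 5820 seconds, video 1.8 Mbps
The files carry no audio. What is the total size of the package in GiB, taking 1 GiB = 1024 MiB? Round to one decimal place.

31.3 GiB

concert recording: 25.080 Mbps × 6900 s = 173052.0 Mb
feature film: 9.800 Mbps × 5220 s = 51156.0 Mb
conference talk: 2.500 Mbps × 4380 s = 10950.0 Mb
tutorial video: 3.000 Mbps × 2460 s = 7380.0 Mb
TV episode: 7.660 Mbps × 2100 s = 16086.0 Mb
podcast episode with video: 1.800 Mbps × 5820 s = 10476.0 Mb
Total: 269100.0 Mb = 33637.5 MB.
= 31.33 GiB.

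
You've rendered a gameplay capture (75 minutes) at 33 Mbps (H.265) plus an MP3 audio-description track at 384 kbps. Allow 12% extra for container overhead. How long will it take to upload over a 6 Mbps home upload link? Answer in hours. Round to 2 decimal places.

75 min = 4500 s
Audio: 384 kbps = 0.384 Mbps.
Total bitrate: 33.384 Mbps.
File: 33.384 Mbps × 4500 s = 150228.0 Mb.
With 12% container overhead: ×1.12. → 168255.4 Mb.
At 6 Mbps: 168255.4 / 6 = 28042.6 s ≈ 7.79 hours.

7.79 hours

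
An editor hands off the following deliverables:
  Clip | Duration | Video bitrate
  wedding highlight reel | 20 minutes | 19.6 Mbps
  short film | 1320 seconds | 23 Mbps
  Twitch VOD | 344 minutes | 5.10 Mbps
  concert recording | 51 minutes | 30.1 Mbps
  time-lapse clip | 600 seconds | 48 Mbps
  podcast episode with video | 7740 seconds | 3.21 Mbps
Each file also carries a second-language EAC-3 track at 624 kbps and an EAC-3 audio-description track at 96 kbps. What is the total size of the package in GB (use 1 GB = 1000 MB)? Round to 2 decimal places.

41.22 GB

Audio total: 624 + 96 = 720 kbps = 0.720 Mbps.
wedding highlight reel: 20.320 Mbps × 1200 s = 24384.0 Mb
short film: 23.720 Mbps × 1320 s = 31310.4 Mb
Twitch VOD: 5.820 Mbps × 20640 s = 120124.8 Mb
concert recording: 30.820 Mbps × 3060 s = 94309.2 Mb
time-lapse clip: 48.720 Mbps × 600 s = 29232.0 Mb
podcast episode with video: 3.930 Mbps × 7740 s = 30418.2 Mb
Total: 329778.6 Mb = 41222.3 MB.
= 41.22 GB.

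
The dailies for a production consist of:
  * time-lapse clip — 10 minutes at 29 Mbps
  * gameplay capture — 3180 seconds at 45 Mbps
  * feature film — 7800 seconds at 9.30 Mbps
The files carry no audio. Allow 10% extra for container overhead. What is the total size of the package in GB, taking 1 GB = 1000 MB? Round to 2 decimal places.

time-lapse clip: 29.000 Mbps × 600 s × 1.10 = 19140.0 Mb
gameplay capture: 45.000 Mbps × 3180 s × 1.10 = 157410.0 Mb
feature film: 9.300 Mbps × 7800 s × 1.10 = 79794.0 Mb
Total: 256344.0 Mb = 32043.0 MB.
= 32.04 GB.

32.04 GB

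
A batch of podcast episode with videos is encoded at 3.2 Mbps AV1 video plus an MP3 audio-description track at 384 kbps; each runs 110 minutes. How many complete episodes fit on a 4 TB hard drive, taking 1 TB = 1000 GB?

110 min = 6600 s
Audio: 384 kbps = 0.384 Mbps.
Total bitrate: 3.584 Mbps.
Per item: 3.584 Mbps × 6600 s = 23,654 Mb = 2,957 MB.
Capacity: 4 TB = 32,000,000 Mb; 1352.81 items → 1352 complete.

1352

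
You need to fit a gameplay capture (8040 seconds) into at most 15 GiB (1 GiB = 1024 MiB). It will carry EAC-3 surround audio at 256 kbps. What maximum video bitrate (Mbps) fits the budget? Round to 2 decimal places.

15.77 Mbps

Budget: 15 GiB = 128849.0 Mb.
Total bitrate budget: 128849.0 Mb / 8040 s = 16.026 Mbps.
Audio: 256 kbps = 0.256 Mbps.
Video: 16.026 − 0.256 = 15.770 Mbps.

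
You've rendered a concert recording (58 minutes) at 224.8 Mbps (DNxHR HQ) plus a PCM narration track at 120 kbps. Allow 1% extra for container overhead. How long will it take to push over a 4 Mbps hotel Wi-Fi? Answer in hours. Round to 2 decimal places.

58 min = 3480 s
Audio: 120 kbps = 0.120 Mbps.
Total bitrate: 224.920 Mbps.
File: 224.920 Mbps × 3480 s = 782721.6 Mb.
With 1% container overhead: ×1.01. → 790548.8 Mb.
At 4 Mbps: 790548.8 / 4 = 197637.2 s ≈ 54.9 hours.

54.90 hours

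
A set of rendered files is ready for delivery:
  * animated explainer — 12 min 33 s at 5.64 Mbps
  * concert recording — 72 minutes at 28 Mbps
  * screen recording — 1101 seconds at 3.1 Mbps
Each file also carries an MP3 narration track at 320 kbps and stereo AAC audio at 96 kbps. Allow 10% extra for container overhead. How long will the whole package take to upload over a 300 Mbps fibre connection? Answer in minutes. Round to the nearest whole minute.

Audio total: 320 + 96 = 416 kbps = 0.416 Mbps.
animated explainer: 6.056 Mbps × 753 s × 1.10 = 5016.2 Mb
concert recording: 28.416 Mbps × 4320 s × 1.10 = 135032.8 Mb
screen recording: 3.516 Mbps × 1101 s × 1.10 = 4258.2 Mb
Total: 144307.2 Mb = 18038.4 MB.
At 300 Mbps: 144307.2 / 300 = 481 s ≈ 8.02 minutes.

8 minutes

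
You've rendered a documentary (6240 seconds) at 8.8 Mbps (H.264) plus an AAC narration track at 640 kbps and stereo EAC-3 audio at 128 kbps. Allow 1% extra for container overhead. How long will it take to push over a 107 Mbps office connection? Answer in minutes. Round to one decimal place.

9.4 minutes

Audio total: 640 + 128 = 768 kbps = 0.768 Mbps.
Total bitrate: 9.568 Mbps.
File: 9.568 Mbps × 6240 s = 59704.3 Mb.
With 1% container overhead: ×1.01. → 60301.4 Mb.
At 107 Mbps: 60301.4 / 107 = 563.6 s ≈ 9.39 minutes.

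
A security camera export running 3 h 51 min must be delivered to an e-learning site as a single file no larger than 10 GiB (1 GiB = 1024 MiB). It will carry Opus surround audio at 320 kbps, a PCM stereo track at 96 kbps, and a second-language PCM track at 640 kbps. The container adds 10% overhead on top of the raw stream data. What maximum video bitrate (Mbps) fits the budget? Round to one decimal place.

Budget: 10 GiB = 85899.3 Mb.
Stream payload after overhead: 85899.3 / 1.10 = 78090.3 Mb.
3 h 51 min = 231 min = 13860 s
Total bitrate budget: 78090.3 Mb / 13860 s = 5.634 Mbps.
Audio total: 320 + 96 + 640 = 1056 kbps = 1.056 Mbps.
Video: 5.634 − 1.056 = 4.578 Mbps.

4.6 Mbps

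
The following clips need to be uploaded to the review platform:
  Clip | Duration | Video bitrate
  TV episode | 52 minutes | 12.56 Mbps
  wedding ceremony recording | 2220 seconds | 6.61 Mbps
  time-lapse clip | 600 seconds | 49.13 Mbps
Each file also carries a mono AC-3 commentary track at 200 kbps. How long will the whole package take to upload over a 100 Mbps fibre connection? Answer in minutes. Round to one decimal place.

14.1 minutes

Audio: 200 kbps = 0.200 Mbps.
TV episode: 12.760 Mbps × 3120 s = 39811.2 Mb
wedding ceremony recording: 6.810 Mbps × 2220 s = 15118.2 Mb
time-lapse clip: 49.330 Mbps × 600 s = 29598.0 Mb
Total: 84527.4 Mb = 10565.9 MB.
At 100 Mbps: 84527.4 / 100 = 845 s ≈ 14.1 minutes.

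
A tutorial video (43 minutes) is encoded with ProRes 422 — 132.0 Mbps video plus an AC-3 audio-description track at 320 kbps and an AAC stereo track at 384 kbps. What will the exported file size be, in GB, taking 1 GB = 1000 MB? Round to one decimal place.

43 min = 2580 s
Audio total: 320 + 384 = 704 kbps = 0.704 Mbps.
Total bitrate: 132.0 + 0.704 = 132.704 Mbps.
Stream data: 132.704 Mbps × 2580 s = 342376.3 Mb.
342,376 Mb ÷ 8 = 42,797 MB → 42.80 GB.

42.8 GB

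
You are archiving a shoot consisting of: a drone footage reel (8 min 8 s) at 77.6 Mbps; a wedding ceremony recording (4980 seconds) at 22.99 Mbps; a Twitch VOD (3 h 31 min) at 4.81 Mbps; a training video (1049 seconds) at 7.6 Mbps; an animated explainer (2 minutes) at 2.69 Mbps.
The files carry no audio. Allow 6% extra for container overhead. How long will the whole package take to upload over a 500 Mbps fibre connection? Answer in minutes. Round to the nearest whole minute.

8 minutes

drone footage reel: 77.600 Mbps × 488 s × 1.06 = 40140.9 Mb
wedding ceremony recording: 22.990 Mbps × 4980 s × 1.06 = 121359.6 Mb
Twitch VOD: 4.810 Mbps × 12660 s × 1.06 = 64548.3 Mb
training video: 7.600 Mbps × 1049 s × 1.06 = 8450.7 Mb
animated explainer: 2.690 Mbps × 120 s × 1.06 = 342.2 Mb
Total: 234841.7 Mb = 29355.2 MB.
At 500 Mbps: 234841.7 / 500 = 470 s ≈ 7.83 minutes.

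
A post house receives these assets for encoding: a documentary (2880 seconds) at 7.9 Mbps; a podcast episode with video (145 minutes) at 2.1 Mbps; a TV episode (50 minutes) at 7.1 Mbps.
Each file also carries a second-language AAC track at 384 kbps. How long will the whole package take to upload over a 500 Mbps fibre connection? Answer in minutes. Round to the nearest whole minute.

Audio: 384 kbps = 0.384 Mbps.
documentary: 8.284 Mbps × 2880 s = 23857.9 Mb
podcast episode with video: 2.484 Mbps × 8700 s = 21610.8 Mb
TV episode: 7.484 Mbps × 3000 s = 22452.0 Mb
Total: 67920.7 Mb = 8490.1 MB.
At 500 Mbps: 67920.7 / 500 = 136 s ≈ 2.26 minutes.

2 minutes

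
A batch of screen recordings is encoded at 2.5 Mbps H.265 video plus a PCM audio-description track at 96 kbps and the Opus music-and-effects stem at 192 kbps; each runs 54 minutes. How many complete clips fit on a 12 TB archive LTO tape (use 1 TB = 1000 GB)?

54 min = 3240 s
Audio total: 96 + 192 = 288 kbps = 0.288 Mbps.
Total bitrate: 2.788 Mbps.
Per item: 2.788 Mbps × 3240 s = 9,033 Mb = 1,129 MB.
Capacity: 12 TB = 96,000,000 Mb; 10627.56 items → 10627 complete.

10627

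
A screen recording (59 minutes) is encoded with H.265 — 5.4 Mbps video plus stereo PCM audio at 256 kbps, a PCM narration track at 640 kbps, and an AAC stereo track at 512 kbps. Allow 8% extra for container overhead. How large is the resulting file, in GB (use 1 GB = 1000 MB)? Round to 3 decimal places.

59 min = 3540 s
Audio total: 256 + 640 + 512 = 1408 kbps = 1.408 Mbps.
Total bitrate: 5.4 + 1.408 = 6.808 Mbps.
Stream data: 6.808 Mbps × 3540 s = 24100.3 Mb.
With 8% container overhead: ×1.08.
26,028 Mb ÷ 8 = 3,254 MB → 3.254 GB.

3.254 GB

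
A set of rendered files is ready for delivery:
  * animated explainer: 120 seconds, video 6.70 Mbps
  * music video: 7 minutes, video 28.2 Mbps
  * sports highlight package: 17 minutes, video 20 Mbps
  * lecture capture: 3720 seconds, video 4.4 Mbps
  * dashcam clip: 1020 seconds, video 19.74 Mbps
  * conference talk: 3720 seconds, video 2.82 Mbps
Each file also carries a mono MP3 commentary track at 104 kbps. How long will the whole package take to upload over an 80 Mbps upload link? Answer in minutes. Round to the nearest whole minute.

Audio: 104 kbps = 0.104 Mbps.
animated explainer: 6.804 Mbps × 120 s = 816.5 Mb
music video: 28.304 Mbps × 420 s = 11887.7 Mb
sports highlight package: 20.104 Mbps × 1020 s = 20506.1 Mb
lecture capture: 4.504 Mbps × 3720 s = 16754.9 Mb
dashcam clip: 19.844 Mbps × 1020 s = 20240.9 Mb
conference talk: 2.924 Mbps × 3720 s = 10877.3 Mb
Total: 81083.3 Mb = 10135.4 MB.
At 80 Mbps: 81083.3 / 80 = 1014 s ≈ 16.9 minutes.

17 minutes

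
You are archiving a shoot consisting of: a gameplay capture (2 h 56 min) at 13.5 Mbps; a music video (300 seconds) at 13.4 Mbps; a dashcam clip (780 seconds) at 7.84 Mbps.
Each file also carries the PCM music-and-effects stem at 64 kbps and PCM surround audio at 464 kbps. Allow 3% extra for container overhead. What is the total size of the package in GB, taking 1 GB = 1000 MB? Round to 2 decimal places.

Audio total: 64 + 464 = 528 kbps = 0.528 Mbps.
gameplay capture: 14.028 Mbps × 10560 s × 1.03 = 152579.8 Mb
music video: 13.928 Mbps × 300 s × 1.03 = 4303.8 Mb
dashcam clip: 8.368 Mbps × 780 s × 1.03 = 6722.9 Mb
Total: 163606.4 Mb = 20450.8 MB.
= 20.45 GB.

20.45 GB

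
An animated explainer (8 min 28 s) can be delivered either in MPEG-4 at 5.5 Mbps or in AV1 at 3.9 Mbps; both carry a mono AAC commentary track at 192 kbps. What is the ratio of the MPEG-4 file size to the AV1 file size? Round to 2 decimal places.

1.39

8 min 28 s = 508 s
Audio: 192 kbps = 0.192 Mbps.
MPEG-4: 5.692 Mbps × 508 s = 2891.5 Mb = 361.442 MB.
AV1: 4.092 Mbps × 508 s = 2078.7 Mb = 259.842 MB.
Ratio: 361.442 / 259.842 = 1.391.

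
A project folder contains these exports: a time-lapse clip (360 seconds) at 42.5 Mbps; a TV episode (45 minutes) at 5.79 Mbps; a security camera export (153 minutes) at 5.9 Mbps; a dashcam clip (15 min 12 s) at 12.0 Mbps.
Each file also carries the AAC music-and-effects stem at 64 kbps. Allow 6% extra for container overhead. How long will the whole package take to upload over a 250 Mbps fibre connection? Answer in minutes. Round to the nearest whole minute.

Audio: 64 kbps = 0.064 Mbps.
time-lapse clip: 42.564 Mbps × 360 s × 1.06 = 16242.4 Mb
TV episode: 5.854 Mbps × 2700 s × 1.06 = 16754.1 Mb
security camera export: 5.964 Mbps × 9180 s × 1.06 = 58034.5 Mb
dashcam clip: 12.064 Mbps × 912 s × 1.06 = 11662.5 Mb
Total: 102693.6 Mb = 12836.7 MB.
At 250 Mbps: 102693.6 / 250 = 411 s ≈ 6.85 minutes.

7 minutes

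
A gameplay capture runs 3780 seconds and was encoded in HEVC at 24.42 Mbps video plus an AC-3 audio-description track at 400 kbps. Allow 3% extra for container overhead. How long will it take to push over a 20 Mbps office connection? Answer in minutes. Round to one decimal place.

Audio: 400 kbps = 0.400 Mbps.
Total bitrate: 24.820 Mbps.
File: 24.820 Mbps × 3780 s = 93819.6 Mb.
With 3% container overhead: ×1.03. → 96634.2 Mb.
At 20 Mbps: 96634.2 / 20 = 4831.7 s ≈ 80.5 minutes.

80.5 minutes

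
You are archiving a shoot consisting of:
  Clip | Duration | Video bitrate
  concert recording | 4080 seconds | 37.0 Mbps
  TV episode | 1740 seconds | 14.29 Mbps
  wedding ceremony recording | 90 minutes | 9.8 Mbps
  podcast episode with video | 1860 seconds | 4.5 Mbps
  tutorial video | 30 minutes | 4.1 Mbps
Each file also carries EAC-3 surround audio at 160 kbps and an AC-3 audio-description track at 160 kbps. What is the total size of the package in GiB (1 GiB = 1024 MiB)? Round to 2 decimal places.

Audio total: 160 + 160 = 320 kbps = 0.320 Mbps.
concert recording: 37.320 Mbps × 4080 s = 152265.6 Mb
TV episode: 14.610 Mbps × 1740 s = 25421.4 Mb
wedding ceremony recording: 10.120 Mbps × 5400 s = 54648.0 Mb
podcast episode with video: 4.820 Mbps × 1860 s = 8965.2 Mb
tutorial video: 4.420 Mbps × 1800 s = 7956.0 Mb
Total: 249256.2 Mb = 31157.0 MB.
= 29.02 GiB.

29.02 GiB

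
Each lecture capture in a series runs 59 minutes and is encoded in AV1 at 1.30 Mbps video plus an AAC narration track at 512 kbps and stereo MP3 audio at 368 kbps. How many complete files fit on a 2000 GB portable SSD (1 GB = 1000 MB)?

59 min = 3540 s
Audio total: 512 + 368 = 880 kbps = 0.880 Mbps.
Total bitrate: 2.180 Mbps.
Per item: 2.180 Mbps × 3540 s = 7,717 Mb = 964.6 MB.
Capacity: 2000 GB = 16,000,000 Mb; 2073.29 items → 2073 complete.

2073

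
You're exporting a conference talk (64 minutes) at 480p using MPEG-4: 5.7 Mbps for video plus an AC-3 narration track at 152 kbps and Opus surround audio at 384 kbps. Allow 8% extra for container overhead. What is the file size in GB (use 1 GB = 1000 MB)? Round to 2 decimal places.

64 min = 3840 s
Audio total: 152 + 384 = 536 kbps = 0.536 Mbps.
Total bitrate: 5.7 + 0.536 = 6.236 Mbps.
Stream data: 6.236 Mbps × 3840 s = 23946.2 Mb.
With 8% container overhead: ×1.08.
25,862 Mb ÷ 8 = 3,233 MB → 3.233 GB.

3.23 GB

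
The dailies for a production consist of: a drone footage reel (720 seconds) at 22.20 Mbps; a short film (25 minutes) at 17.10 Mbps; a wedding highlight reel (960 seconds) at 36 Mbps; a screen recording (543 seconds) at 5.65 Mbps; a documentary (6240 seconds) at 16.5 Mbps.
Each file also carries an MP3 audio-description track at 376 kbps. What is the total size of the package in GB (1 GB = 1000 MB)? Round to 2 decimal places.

23.25 GB

Audio: 376 kbps = 0.376 Mbps.
drone footage reel: 22.576 Mbps × 720 s = 16254.7 Mb
short film: 17.476 Mbps × 1500 s = 26214.0 Mb
wedding highlight reel: 36.376 Mbps × 960 s = 34921.0 Mb
screen recording: 6.026 Mbps × 543 s = 3272.1 Mb
documentary: 16.876 Mbps × 6240 s = 105306.2 Mb
Total: 185968.0 Mb = 23246.0 MB.
= 23.25 GB.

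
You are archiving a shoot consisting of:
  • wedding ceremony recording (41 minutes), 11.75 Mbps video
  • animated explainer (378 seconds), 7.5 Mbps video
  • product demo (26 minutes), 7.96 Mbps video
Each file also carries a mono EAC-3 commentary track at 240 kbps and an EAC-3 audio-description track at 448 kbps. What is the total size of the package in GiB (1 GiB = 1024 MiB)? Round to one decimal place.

5.5 GiB

Audio total: 240 + 448 = 688 kbps = 0.688 Mbps.
wedding ceremony recording: 12.438 Mbps × 2460 s = 30597.5 Mb
animated explainer: 8.188 Mbps × 378 s = 3095.1 Mb
product demo: 8.648 Mbps × 1560 s = 13490.9 Mb
Total: 47183.4 Mb = 5897.9 MB.
= 5.493 GiB.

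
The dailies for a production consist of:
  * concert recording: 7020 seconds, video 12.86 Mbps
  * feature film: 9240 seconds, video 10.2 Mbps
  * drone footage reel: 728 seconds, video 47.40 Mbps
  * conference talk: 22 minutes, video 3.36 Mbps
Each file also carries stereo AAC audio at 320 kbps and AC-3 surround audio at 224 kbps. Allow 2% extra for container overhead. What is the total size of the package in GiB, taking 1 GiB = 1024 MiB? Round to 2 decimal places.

Audio total: 320 + 224 = 544 kbps = 0.544 Mbps.
concert recording: 13.404 Mbps × 7020 s × 1.02 = 95978.0 Mb
feature film: 10.744 Mbps × 9240 s × 1.02 = 101260.1 Mb
drone footage reel: 47.944 Mbps × 728 s × 1.02 = 35601.3 Mb
conference talk: 3.904 Mbps × 1320 s × 1.02 = 5256.3 Mb
Total: 238095.7 Mb = 29762.0 MB.
= 27.72 GiB.

27.72 GiB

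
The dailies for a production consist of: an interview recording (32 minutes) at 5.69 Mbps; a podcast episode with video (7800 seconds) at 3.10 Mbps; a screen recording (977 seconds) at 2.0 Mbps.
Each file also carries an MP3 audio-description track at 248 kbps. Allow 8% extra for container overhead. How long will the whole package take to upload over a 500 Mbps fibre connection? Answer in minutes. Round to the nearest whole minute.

Audio: 248 kbps = 0.248 Mbps.
interview recording: 5.938 Mbps × 1920 s × 1.08 = 12313.0 Mb
podcast episode with video: 3.348 Mbps × 7800 s × 1.08 = 28203.6 Mb
screen recording: 2.248 Mbps × 977 s × 1.08 = 2372.0 Mb
Total: 42888.6 Mb = 5361.1 MB.
At 500 Mbps: 42888.6 / 500 = 86 s ≈ 1.43 minutes.

1 minutes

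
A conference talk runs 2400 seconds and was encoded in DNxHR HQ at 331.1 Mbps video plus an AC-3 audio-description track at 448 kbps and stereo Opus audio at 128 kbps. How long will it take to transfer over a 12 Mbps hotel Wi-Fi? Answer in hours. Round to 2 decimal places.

Audio total: 448 + 128 = 576 kbps = 0.576 Mbps.
Total bitrate: 331.676 Mbps.
File: 331.676 Mbps × 2400 s = 796022.4 Mb.
At 12 Mbps: 796022.4 / 12 = 66335.2 s ≈ 18.4 hours.

18.43 hours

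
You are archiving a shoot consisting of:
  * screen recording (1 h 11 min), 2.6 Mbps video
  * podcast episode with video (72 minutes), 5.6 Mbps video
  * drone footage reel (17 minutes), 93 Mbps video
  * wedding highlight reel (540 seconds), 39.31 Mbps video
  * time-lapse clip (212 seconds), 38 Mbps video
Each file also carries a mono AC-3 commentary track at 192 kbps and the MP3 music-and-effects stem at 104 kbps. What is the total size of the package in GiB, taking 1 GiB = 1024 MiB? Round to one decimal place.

18.9 GiB

Audio total: 192 + 104 = 296 kbps = 0.296 Mbps.
screen recording: 2.896 Mbps × 4260 s = 12337.0 Mb
podcast episode with video: 5.896 Mbps × 4320 s = 25470.7 Mb
drone footage reel: 93.296 Mbps × 1020 s = 95161.9 Mb
wedding highlight reel: 39.606 Mbps × 540 s = 21387.2 Mb
time-lapse clip: 38.296 Mbps × 212 s = 8118.8 Mb
Total: 162475.6 Mb = 20309.4 MB.
= 18.91 GiB.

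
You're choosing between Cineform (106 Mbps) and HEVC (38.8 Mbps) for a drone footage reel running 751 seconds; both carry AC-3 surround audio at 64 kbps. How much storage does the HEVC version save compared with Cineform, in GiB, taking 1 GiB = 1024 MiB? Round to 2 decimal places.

5.88 GiB

Audio: 64 kbps = 0.064 Mbps.
Cineform: 106.064 Mbps × 751 s = 79654.1 Mb = 9.273 GiB.
HEVC: 38.864 Mbps × 751 s = 29186.9 Mb = 3.398 GiB.
Saving: 9.273 − 3.398 = 5.875 GiB.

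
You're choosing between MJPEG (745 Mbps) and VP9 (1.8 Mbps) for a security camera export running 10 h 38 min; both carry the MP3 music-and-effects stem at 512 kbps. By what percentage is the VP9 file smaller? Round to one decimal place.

10 h 38 min = 638 min = 38280 s
Audio: 512 kbps = 0.512 Mbps.
MJPEG: 745.512 Mbps × 38280 s = 28538199.4 Mb = 3322.284 GiB.
VP9: 2.312 Mbps × 38280 s = 88503.4 Mb = 10.303 GiB.
Reduction: (1 − 10.303/3322.284) × 100 = 99.69%.

99.7%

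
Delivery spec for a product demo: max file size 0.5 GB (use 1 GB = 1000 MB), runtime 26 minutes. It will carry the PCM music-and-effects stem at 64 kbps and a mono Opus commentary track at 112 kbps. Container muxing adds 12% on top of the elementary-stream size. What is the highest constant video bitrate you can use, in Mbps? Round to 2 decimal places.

2.11 Mbps

Budget: 0.5 GB = 4000.0 Mb.
Stream payload after overhead: 4000.0 / 1.12 = 3571.4 Mb.
26 min = 1560 s
Total bitrate budget: 3571.4 Mb / 1560 s = 2.289 Mbps.
Audio total: 64 + 112 = 176 kbps = 0.176 Mbps.
Video: 2.289 − 0.176 = 2.113 Mbps.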